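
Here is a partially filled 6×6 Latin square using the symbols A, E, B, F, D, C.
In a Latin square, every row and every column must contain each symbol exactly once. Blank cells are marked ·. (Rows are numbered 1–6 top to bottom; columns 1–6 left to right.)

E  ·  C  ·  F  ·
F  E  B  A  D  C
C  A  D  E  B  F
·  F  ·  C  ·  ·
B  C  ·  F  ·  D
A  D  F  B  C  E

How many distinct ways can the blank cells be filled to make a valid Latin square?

2

Row 1, column 2: eliminating its row and column leaves {B}.
Row 1, column 4: eliminating its row and column leaves {D}.
Row 1, column 6: eliminating its row and column leaves {A, B}.
Row 4, column 1: eliminating its row and column leaves {D}.
Row 4, column 3: eliminating its row and column leaves {A, E}.
Row 4, column 5: eliminating its row and column leaves {A, E}.
Row 4, column 6: eliminating its row and column leaves {A, B}.
Row 5, column 3: eliminating its row and column leaves {A, E}.
Row 5, column 5: eliminating its row and column leaves {A, E}.
Enumerating the assignments across these blanks that avoid any row or column repeat gives 2 completions.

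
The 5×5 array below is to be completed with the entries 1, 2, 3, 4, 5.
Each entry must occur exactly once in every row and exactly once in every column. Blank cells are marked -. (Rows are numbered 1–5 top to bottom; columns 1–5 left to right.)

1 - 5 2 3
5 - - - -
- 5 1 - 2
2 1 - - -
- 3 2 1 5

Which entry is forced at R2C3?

4

Row 1, column 2: row 1 has {1, 2, 3, 5} and column 2 has {1, 3, 5}, leaving only 4.
Row 2, column 2: row 2 has {5} and column 2 has {1, 3, 4, 5}, leaving only 2.
Row 4, column 5: row 4 has {1, 2} and column 5 has {2, 3, 5}, leaving only 4.
Row 2, column 5: row 2 has {2, 5} and column 5 has {2, 3, 4, 5}, leaving only 1.
Row 4, column 3: row 4 has {1, 2, 4} and column 3 has {1, 2, 5}, leaving only 3.
Row 2 already has {1, 2, 5} and column 3 already has {1, 2, 3, 5}, so row 2, column 3 must be 4.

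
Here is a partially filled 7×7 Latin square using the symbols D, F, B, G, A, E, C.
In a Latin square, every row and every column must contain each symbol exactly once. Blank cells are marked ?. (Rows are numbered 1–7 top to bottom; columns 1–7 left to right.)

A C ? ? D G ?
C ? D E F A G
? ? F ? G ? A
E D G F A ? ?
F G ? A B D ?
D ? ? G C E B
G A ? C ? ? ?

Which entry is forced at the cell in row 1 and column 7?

F

Row 1, column 4: row 1 has {D, G, A, C} and column 4 has {F, G, A, E, C}, leaving only B.
Row 1, column 3: row 1 has {D, B, G, A, C} and column 3 has {D, F, G}, leaving only E.
Row 1 already has {D, B, G, A, E, C} and column 7 already has {B, G, A}, so row 1, column 7 must be F.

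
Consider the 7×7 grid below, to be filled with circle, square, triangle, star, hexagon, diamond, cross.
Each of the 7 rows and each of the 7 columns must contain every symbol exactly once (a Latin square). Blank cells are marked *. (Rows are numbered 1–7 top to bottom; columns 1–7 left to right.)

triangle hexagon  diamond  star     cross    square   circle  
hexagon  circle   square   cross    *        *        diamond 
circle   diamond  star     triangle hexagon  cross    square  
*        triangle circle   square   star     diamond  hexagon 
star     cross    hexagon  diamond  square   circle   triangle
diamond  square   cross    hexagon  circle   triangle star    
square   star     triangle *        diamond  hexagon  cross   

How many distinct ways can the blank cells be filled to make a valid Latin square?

1

Row 2, column 5: eliminating its row and column leaves {triangle}.
Row 2, column 6: eliminating its row and column leaves {star}.
Row 4, column 1: eliminating its row and column leaves {cross}.
Row 7, column 4: eliminating its row and column leaves {circle}.
Only one assignment across all blanks avoids any row or column repeat, giving 1 completion.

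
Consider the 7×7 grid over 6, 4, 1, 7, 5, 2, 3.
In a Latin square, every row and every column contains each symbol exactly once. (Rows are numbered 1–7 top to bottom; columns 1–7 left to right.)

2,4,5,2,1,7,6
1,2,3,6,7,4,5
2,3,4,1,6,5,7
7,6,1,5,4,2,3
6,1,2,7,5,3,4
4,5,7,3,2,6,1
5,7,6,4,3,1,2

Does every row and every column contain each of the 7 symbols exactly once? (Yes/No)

No

Column 1 contains 2 twice (at rows 1 and 3), so it is not a permutation.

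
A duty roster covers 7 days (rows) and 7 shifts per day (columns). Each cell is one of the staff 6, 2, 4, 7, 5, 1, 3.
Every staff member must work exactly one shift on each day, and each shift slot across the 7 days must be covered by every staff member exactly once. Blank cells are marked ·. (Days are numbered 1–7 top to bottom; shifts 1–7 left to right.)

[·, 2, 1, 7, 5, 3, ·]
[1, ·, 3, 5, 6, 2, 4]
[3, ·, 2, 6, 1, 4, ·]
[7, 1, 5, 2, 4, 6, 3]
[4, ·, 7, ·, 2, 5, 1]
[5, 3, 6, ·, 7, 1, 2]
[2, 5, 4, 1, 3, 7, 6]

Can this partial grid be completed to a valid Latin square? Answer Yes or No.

No

Day 1, shift 7: day 1 together with shift 7 already contain {6, 2, 4, 7, 5, 1, 3} — every symbol — so nothing can go there. The grid has no valid completion.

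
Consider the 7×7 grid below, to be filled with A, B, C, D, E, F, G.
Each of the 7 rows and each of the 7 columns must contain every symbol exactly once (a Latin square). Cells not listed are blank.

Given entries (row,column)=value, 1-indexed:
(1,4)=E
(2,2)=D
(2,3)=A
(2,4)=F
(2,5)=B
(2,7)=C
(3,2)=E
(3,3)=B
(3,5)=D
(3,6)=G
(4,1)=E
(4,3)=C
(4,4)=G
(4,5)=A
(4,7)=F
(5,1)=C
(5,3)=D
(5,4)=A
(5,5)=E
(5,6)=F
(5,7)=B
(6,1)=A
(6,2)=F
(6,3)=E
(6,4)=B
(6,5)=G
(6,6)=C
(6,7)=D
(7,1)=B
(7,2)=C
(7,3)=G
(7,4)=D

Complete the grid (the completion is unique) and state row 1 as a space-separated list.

D A F E C B G

Row 1, column 3: row 1 has {E} and column 3 has {A, B, C, D, E, G}, leaving only F.
Row 1, column 5: row 1 has {E, F} and column 5 has {A, B, D, E, G}, leaving only C.
Row 2, column 1: row 2 has {A, B, C, D, F} and column 1 has {A, B, C, E}, leaving only G.
Row 1, column 1: row 1 has {C, E, F} and column 1 has {A, B, C, E, G}, leaving only D.
Row 2, column 6: row 2 has {A, B, C, D, F, G} and column 6 has {C, F, G}, leaving only E.
Row 3, column 1: row 3 has {B, D, E, G} and column 1 has {A, B, C, D, E, G}, leaving only F.
Row 3, column 4: row 3 has {B, D, E, F, G} and column 4 has {A, B, D, E, F, G}, leaving only C.
Row 3, column 7: row 3 has {B, C, D, E, F, G} and column 7 has {B, C, D, F}, leaving only A.
Row 1, column 7: row 1 has {C, D, E, F} and column 7 has {A, B, C, D, F}, leaving only G.
Row 4, column 2: row 4 has {A, C, E, F, G} and column 2 has {C, D, E, F}, leaving only B.
Row 1, column 2: row 1 has {C, D, E, F, G} and column 2 has {B, C, D, E, F}, leaving only A.
Row 1, column 6: row 1 has {A, C, D, E, F, G} and column 6 has {C, E, F, G}, leaving only B.
So row 1 reads: D A F E C B G.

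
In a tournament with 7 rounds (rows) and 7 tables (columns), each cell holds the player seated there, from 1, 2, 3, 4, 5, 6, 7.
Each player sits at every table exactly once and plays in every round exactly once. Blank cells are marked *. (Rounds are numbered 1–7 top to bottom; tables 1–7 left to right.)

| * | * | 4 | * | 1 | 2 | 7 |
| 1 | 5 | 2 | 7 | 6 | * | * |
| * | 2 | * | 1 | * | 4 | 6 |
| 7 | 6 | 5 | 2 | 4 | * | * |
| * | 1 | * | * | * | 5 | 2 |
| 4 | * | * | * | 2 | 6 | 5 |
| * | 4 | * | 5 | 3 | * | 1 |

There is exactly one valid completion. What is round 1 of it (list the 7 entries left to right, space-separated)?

Round 1, table 2: round 1 has {1, 2, 4, 7} and table 2 has {1, 2, 4, 5, 6}, leaving only 3.
Round 1, table 4: round 1 has {1, 2, 3, 4, 7} and table 4 has {1, 2, 5, 7}, leaving only 6.
Round 1, table 1: round 1 has {1, 2, 3, 4, 6, 7} and table 1 has {1, 4, 7}, leaving only 5.
So round 1 reads: 5 3 4 6 1 2 7.

5 3 4 6 1 2 7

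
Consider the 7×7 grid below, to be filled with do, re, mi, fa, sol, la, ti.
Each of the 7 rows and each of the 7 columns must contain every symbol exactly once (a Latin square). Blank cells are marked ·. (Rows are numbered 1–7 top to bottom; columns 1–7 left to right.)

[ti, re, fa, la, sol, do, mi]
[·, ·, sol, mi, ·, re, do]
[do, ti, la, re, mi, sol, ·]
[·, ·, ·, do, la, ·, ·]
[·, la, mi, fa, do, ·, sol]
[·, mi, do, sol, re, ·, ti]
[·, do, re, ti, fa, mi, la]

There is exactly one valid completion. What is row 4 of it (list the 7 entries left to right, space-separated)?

mi sol ti do la fa re

Row 4, column 3: row 4 has {do, la} and column 3 has {do, re, mi, fa, sol, la}, leaving only ti.
Row 4, column 6: row 4 has {do, la, ti} and column 6 has {do, re, mi, sol}, leaving only fa.
Row 4, column 2: row 4 has {do, fa, la, ti} and column 2 has {do, re, mi, la, ti}, leaving only sol.
Row 4, column 7: row 4 has {do, fa, sol, la, ti} and column 7 has {do, mi, sol, la, ti}, leaving only re.
Row 4, column 1: row 4 has {do, re, fa, sol, la, ti} and column 1 has {do, ti}, leaving only mi.
So row 4 reads: mi sol ti do la fa re.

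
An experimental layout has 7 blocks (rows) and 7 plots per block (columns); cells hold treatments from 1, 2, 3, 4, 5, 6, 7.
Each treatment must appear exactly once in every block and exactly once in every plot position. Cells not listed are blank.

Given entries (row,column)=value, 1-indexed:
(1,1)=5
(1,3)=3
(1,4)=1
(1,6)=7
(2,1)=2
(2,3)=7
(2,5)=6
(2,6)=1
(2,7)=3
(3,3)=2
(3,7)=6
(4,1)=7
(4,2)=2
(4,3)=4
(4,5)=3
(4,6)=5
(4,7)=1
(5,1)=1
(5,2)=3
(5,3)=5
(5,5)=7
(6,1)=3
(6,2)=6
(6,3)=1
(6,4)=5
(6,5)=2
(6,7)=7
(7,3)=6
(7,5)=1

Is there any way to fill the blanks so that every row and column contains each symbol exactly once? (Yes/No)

Block 1, plot 2: block 1 has {1, 3, 5, 7} and plot 2 has {2, 3, 6}, so it must be 4.
Now block 1, plot 5: block 1 together with plot 5 already contain {1, 2, 3, 4, 5, 6, 7} — every symbol — so nothing can go there. The grid has no valid completion.

No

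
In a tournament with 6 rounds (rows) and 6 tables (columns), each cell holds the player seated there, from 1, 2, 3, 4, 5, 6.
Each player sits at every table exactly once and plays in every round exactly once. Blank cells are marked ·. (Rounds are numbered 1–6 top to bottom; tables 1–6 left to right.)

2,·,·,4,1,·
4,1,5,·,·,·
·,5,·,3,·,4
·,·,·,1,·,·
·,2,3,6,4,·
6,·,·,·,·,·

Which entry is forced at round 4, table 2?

6

Round 1, table 3: round 1 has {1, 2, 4} and table 3 has {3, 5}, leaving only 6.
Round 1, table 2: round 1 has {1, 2, 4, 6} and table 2 has {1, 2, 5}, leaving only 3.
Round 1, table 6: round 1 has {1, 2, 3, 4, 6} and table 6 has {4}, leaving only 5.
Round 2, table 4: round 2 has {1, 4, 5} and table 4 has {1, 3, 4, 6}, leaving only 2.
Round 3, table 1: round 3 has {3, 4, 5} and table 1 has {2, 4, 6}, leaving only 1.
Round 3, table 3: round 3 has {1, 3, 4, 5} and table 3 has {3, 5, 6}, leaving only 2.
Round 3, table 5: round 3 has {1, 2, 3, 4, 5} and table 5 has {1, 4}, leaving only 6.
Round 2, table 5: round 2 has {1, 2, 4, 5} and table 5 has {1, 4, 6}, leaving only 3.
Round 2, table 6: round 2 has {1, 2, 3, 4, 5} and table 6 has {4, 5}, leaving only 6.
Round 4, table 3: round 4 has {1} and table 3 has {2, 3, 5, 6}, leaving only 4.
Round 4 already has {1, 4} and table 2 already has {1, 2, 3, 5}, so round 4, table 2 must be 6.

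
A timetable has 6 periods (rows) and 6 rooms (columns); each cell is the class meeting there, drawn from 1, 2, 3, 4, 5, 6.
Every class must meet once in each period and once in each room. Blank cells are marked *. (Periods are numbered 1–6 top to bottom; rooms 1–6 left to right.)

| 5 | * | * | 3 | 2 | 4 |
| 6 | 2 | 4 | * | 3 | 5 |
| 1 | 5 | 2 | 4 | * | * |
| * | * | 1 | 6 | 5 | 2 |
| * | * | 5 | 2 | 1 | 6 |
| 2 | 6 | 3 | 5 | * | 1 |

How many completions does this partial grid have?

Period 1, room 2: eliminating its period and room leaves {1}.
Period 1, room 3: eliminating its period and room leaves {6}.
Period 2, room 4: eliminating its period and room leaves {1}.
Period 3, room 5: eliminating its period and room leaves {6}.
Period 3, room 6: eliminating its period and room leaves {3}.
Period 4, room 1: eliminating its period and room leaves {3, 4}.
Period 4, room 2: eliminating its period and room leaves {3, 4}.
Period 5, room 1: eliminating its period and room leaves {3, 4}.
Period 5, room 2: eliminating its period and room leaves {3, 4}.
Period 6, room 5: eliminating its period and room leaves {4}.
Enumerating the assignments across these blanks that avoid any period or room repeat gives 2 completions.

2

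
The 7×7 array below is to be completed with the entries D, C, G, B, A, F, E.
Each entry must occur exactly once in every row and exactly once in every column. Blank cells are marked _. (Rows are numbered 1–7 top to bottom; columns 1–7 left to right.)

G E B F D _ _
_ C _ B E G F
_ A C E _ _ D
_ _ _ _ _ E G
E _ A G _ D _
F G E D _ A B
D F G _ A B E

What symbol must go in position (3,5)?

Row 1, column 6: row 1 has {D, G, B, F, E} and column 6 has {D, G, B, A, E}, leaving only C.
Row 1, column 7: row 1 has {D, C, G, B, F, E} and column 7 has {D, G, B, F, E}, leaving only A.
Row 2, column 1: row 2 has {C, G, B, F, E} and column 1 has {D, G, F, E}, leaving only A.
Row 2, column 3: row 2 has {C, G, B, A, F, E} and column 3 has {C, G, B, A, E}, leaving only D.
Row 3, column 1: row 3 has {D, C, A, E} and column 1 has {D, G, A, F, E}, leaving only B.
Row 3, column 6: row 3 has {D, C, B, A, E} and column 6 has {D, C, G, B, A, E}, leaving only F.
Row 3 already has {D, C, B, A, F, E} and column 5 already has {D, A, E}, so row 3, column 5 must be G.

G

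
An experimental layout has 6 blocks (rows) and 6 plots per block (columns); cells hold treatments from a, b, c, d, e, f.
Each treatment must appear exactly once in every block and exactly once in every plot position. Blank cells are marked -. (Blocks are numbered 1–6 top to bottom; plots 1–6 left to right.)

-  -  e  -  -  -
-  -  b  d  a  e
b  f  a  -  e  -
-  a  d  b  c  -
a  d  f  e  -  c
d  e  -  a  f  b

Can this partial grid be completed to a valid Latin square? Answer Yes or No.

No block or plot among the givens repeats a symbol, and propagating forced cells runs into no contradiction.
One valid completion exists (for instance, c b e f d a / f c b d a e / b f a c e d / e a d b c f / a d f e b c / d e c a f b).

Yes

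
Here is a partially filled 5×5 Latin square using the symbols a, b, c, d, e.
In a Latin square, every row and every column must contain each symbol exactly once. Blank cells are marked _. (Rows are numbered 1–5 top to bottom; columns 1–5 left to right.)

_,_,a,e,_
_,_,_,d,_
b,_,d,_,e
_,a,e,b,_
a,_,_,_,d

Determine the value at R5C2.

Row 3, column 2: row 3 has {b, d, e} and column 2 has {a}, leaving only c.
Row 3, column 4: row 3 has {b, c, d, e} and column 4 has {b, d, e}, leaving only a.
Row 4, column 5: row 4 has {a, b, e} and column 5 has {d, e}, leaving only c.
Row 1, column 5: row 1 has {a, e} and column 5 has {c, d, e}, leaving only b.
Row 1, column 2: row 1 has {a, b, e} and column 2 has {a, c}, leaving only d.
Row 1, column 1: row 1 has {a, b, d, e} and column 1 has {a, b}, leaving only c.
Row 2, column 1: row 2 has {d} and column 1 has {a, b, c}, leaving only e.
Row 2, column 2: row 2 has {d, e} and column 2 has {a, c, d}, leaving only b.
Row 5 already has {a, d} and column 2 already has {a, b, c, d}, so row 5, column 2 must be e.

e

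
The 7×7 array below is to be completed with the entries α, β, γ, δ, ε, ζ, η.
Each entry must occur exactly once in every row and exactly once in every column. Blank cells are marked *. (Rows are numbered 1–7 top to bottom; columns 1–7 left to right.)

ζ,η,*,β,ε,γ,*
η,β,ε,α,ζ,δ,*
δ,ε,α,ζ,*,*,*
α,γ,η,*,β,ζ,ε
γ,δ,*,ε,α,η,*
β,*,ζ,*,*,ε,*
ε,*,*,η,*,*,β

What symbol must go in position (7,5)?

Row 1, column 3: row 1 has {β, γ, ε, ζ, η} and column 3 has {α, ε, ζ, η}, leaving only δ.
Row 1, column 7: row 1 has {β, γ, δ, ε, ζ, η} and column 7 has {β, ε}, leaving only α.
Row 2, column 7: row 2 has {α, β, δ, ε, ζ, η} and column 7 has {α, β, ε}, leaving only γ.
Row 3, column 6: row 3 has {α, δ, ε, ζ} and column 6 has {γ, δ, ε, ζ, η}, leaving only β.
Row 3, column 7: row 3 has {α, β, δ, ε, ζ} and column 7 has {α, β, γ, ε}, leaving only η.
Row 3, column 5: row 3 has {α, β, δ, ε, ζ, η} and column 5 has {α, β, ε, ζ}, leaving only γ.
Row 7 already has {β, ε, η} and column 5 already has {α, β, γ, ε, ζ}, so row 7, column 5 must be δ.

δ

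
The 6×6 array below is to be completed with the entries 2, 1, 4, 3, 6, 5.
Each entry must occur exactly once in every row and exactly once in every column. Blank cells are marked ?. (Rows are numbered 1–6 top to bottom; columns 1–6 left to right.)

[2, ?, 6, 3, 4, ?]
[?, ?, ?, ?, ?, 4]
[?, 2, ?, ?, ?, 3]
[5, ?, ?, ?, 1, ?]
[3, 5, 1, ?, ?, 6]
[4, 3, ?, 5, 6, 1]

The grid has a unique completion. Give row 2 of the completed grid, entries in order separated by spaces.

1 6 5 2 3 4

Row 1, column 2: row 1 has {2, 4, 3, 6} and column 2 has {2, 3, 5}, leaving only 1.
Row 2, column 2: row 2 has {4} and column 2 has {2, 1, 3, 5}, leaving only 6.
Row 2, column 1: row 2 has {4, 6} and column 1 has {2, 4, 3, 5}, leaving only 1.
Row 2, column 4: row 2 has {1, 4, 6} and column 4 has {3, 5}, leaving only 2.
Row 1, column 6: row 1 has {2, 1, 4, 3, 6} and column 6 has {1, 4, 3, 6}, leaving only 5.
Row 3, column 1: row 3 has {2, 3} and column 1 has {2, 1, 4, 3, 5}, leaving only 6.
Row 3, column 5: row 3 has {2, 3, 6} and column 5 has {1, 4, 6}, leaving only 5.
Row 2, column 5: row 2 has {2, 1, 4, 6} and column 5 has {1, 4, 6, 5}, leaving only 3.
Row 2, column 3: row 2 has {2, 1, 4, 3, 6} and column 3 has {1, 6}, leaving only 5.
So row 2 reads: 1 6 5 2 3 4.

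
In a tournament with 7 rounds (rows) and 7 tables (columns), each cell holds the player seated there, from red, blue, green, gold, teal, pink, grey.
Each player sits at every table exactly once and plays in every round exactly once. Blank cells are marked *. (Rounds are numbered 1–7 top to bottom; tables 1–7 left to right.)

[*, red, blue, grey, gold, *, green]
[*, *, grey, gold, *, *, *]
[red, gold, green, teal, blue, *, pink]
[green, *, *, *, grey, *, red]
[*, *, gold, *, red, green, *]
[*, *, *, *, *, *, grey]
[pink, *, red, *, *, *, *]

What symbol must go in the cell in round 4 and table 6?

gold

Round 1, table 1: round 1 has {red, blue, green, gold, grey} and table 1 has {red, green, pink}, leaving only teal.
Round 1, table 6: round 1 has {red, blue, green, gold, teal, grey} and table 6 has {green}, leaving only pink.
Round 2, table 1: round 2 has {gold, grey} and table 1 has {red, green, teal, pink}, leaving only blue.
Round 2, table 7: round 2 has {blue, gold, grey} and table 7 has {red, green, pink, grey}, leaving only teal.
Round 2, table 6: round 2 has {blue, gold, teal, grey} and table 6 has {green, pink}, leaving only red.
Round 3, table 6: round 3 has {red, blue, green, gold, teal, pink} and table 6 has {red, green, pink}, leaving only grey.
Round 5, table 1: round 5 has {red, green, gold} and table 1 has {red, blue, green, teal, pink}, leaving only grey.
Round 5, table 7: round 5 has {red, green, gold, grey} and table 7 has {red, green, teal, pink, grey}, leaving only blue.
Round 5, table 4: round 5 has {red, blue, green, gold, grey} and table 4 has {gold, teal, grey}, leaving only pink.
Round 4, table 4: round 4 has {red, green, grey} and table 4 has {gold, teal, pink, grey}, leaving only blue.
Round 5, table 2: round 5 has {red, blue, green, gold, pink, grey} and table 2 has {red, gold}, leaving only teal.
Round 4, table 2: round 4 has {red, blue, green, grey} and table 2 has {red, gold, teal}, leaving only pink.
Round 2, table 2: round 2 has {red, blue, gold, teal, grey} and table 2 has {red, gold, teal, pink}, leaving only green.
Round 2, table 5: round 2 has {red, blue, green, gold, teal, grey} and table 5 has {red, blue, gold, grey}, leaving only pink.
Round 4, table 3: round 4 has {red, blue, green, pink, grey} and table 3 has {red, blue, green, gold, grey}, leaving only teal.
Round 4 already has {red, blue, green, teal, pink, grey} and table 6 already has {red, green, pink, grey}, so round 4, table 6 must be gold.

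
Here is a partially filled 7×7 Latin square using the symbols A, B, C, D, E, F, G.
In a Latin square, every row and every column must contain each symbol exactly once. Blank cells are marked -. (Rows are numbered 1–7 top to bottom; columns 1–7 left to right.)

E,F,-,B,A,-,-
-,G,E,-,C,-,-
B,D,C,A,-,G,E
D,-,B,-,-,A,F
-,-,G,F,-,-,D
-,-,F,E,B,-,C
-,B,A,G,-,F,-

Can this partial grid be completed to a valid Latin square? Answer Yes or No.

Row 7, column 7: row 7 together with column 7 already contain {A, B, C, D, E, F, G} — every symbol — so nothing can go there. The grid has no valid completion.

No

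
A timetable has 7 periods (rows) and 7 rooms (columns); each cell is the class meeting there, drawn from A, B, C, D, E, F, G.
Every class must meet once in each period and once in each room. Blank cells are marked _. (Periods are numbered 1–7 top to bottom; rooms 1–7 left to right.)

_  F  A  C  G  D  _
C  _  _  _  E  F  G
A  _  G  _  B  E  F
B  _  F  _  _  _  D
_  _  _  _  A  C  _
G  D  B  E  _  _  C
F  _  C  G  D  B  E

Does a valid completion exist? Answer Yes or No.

No

Period 1, room 1: period 1 has {A, C, D, F, G} and room 1 has {A, B, C, F, G}, so it must be E.
Period 1, room 7: period 1 has {A, C, D, E, F, G} and room 7 has {C, D, E, F, G}, so it must be B.
Now period 5, room 7: period 5 together with room 7 already contain {A, B, C, D, E, F, G} — every symbol — so nothing can go there. The grid has no valid completion.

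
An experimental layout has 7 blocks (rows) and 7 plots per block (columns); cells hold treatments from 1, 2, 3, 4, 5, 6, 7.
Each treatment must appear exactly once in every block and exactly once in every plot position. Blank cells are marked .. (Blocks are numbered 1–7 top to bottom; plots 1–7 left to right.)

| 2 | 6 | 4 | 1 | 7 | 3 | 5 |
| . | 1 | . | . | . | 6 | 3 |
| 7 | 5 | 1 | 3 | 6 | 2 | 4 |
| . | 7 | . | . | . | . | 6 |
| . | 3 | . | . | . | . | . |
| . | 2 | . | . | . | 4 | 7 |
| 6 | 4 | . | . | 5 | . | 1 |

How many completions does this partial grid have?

9

Block 2, plot 1: eliminating its block and plot leaves {4, 5}.
Block 2, plot 3: eliminating its block and plot leaves {2, 5, 7}.
Block 2, plot 4: eliminating its block and plot leaves {2, 4, 5, 7}.
Block 2, plot 5: eliminating its block and plot leaves {2, 4}.
Block 4, plot 1: eliminating its block and plot leaves {1, 3, 4, 5}.
Block 4, plot 3: eliminating its block and plot leaves {2, 3, 5}.
Block 4, plot 4: eliminating its block and plot leaves {2, 4, 5}.
Block 4, plot 5: eliminating its block and plot leaves {1, 2, 3, 4}.
Block 4, plot 6: eliminating its block and plot leaves {1, 5}.
Block 5, plot 1: eliminating its block and plot leaves {1, 4, 5}.
Block 5, plot 3: eliminating its block and plot leaves {2, 5, 6, 7}.
Block 5, plot 4: eliminating its block and plot leaves {2, 4, 5, 6, 7}.
Block 5, plot 5: eliminating its block and plot leaves {1, 2, 4}.
Block 5, plot 6: eliminating its block and plot leaves {1, 5, 7}.
Block 5, plot 7: eliminating its block and plot leaves {2}.
Block 6, plot 1: eliminating its block and plot leaves {1, 3, 5}.
Block 6, plot 3: eliminating its block and plot leaves {3, 5, 6}.
Block 6, plot 4: eliminating its block and plot leaves {5, 6}.
Block 6, plot 5: eliminating its block and plot leaves {1, 3}.
Block 7, plot 3: eliminating its block and plot leaves {2, 3, 7}.
Block 7, plot 4: eliminating its block and plot leaves {2, 7}.
Block 7, plot 6: eliminating its block and plot leaves {7}.
Enumerating the assignments across these blanks that avoid any block or plot repeat gives 9 completions.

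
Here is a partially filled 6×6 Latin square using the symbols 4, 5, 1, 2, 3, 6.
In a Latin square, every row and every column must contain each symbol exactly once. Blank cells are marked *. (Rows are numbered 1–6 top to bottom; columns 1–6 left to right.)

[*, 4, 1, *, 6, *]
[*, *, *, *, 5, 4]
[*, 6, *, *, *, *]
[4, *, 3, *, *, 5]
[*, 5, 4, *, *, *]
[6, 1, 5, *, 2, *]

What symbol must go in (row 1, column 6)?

Row 3, column 3: row 3 has {6} and column 3 has {4, 5, 1, 3}, leaving only 2.
Row 2, column 3: row 2 has {4, 5} and column 3 has {4, 5, 1, 2, 3}, leaving only 6.
Row 4, column 2: row 4 has {4, 5, 3} and column 2 has {4, 5, 1, 6}, leaving only 2.
Row 2, column 2: row 2 has {4, 5, 6} and column 2 has {4, 5, 1, 2, 6}, leaving only 3.
Row 4, column 5: row 4 has {4, 5, 2, 3} and column 5 has {5, 2, 6}, leaving only 1.
Row 4, column 4: row 4 has {4, 5, 1, 2, 3} and column 4 has {}, leaving only 6.
Row 5, column 5: row 5 has {4, 5} and column 5 has {5, 1, 2, 6}, leaving only 3.
Row 3, column 5: row 3 has {2, 6} and column 5 has {5, 1, 2, 3, 6}, leaving only 4.
Row 6, column 6: row 6 has {5, 1, 2, 6} and column 6 has {4, 5}, leaving only 3.
Row 1 already has {4, 1, 6} and column 6 already has {4, 5, 3}, so row 1, column 6 must be 2.

2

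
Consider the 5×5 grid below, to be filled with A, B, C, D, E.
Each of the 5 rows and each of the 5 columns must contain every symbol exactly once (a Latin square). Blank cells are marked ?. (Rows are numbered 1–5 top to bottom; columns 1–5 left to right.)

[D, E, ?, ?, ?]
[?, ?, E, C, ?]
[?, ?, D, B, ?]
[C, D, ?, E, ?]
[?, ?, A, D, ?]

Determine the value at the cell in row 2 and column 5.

D

Row 1, column 4: row 1 has {D, E} and column 4 has {B, C, D, E}, leaving only A.
Row 4, column 3: row 4 has {C, D, E} and column 3 has {A, D, E}, leaving only B.
Row 1, column 3: row 1 has {A, D, E} and column 3 has {A, B, D, E}, leaving only C.
Row 1, column 5: row 1 has {A, C, D, E} and column 5 has {}, leaving only B.
Row 4, column 5: row 4 has {B, C, D, E} and column 5 has {B}, leaving only A.
Row 2 already has {C, E} and column 5 already has {A, B}, so row 2, column 5 must be D.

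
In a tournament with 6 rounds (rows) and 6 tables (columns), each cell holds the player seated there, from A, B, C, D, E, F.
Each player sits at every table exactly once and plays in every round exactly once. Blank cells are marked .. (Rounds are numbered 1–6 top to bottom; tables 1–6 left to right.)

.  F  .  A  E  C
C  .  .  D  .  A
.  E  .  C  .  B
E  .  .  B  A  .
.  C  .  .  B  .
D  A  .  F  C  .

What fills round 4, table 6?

F

Round 1, table 1: round 1 has {A, C, E, F} and table 1 has {C, D, E}, leaving only B.
Round 1, table 3: round 1 has {A, B, C, E, F} and table 3 has {}, leaving only D.
Round 2, table 2: round 2 has {A, C, D} and table 2 has {A, C, E, F}, leaving only B.
Round 2, table 5: round 2 has {A, B, C, D} and table 5 has {A, B, C, E}, leaving only F.
Round 2, table 3: round 2 has {A, B, C, D, F} and table 3 has {D}, leaving only E.
Round 3, table 5: round 3 has {B, C, E} and table 5 has {A, B, C, E, F}, leaving only D.
Round 4, table 2: round 4 has {A, B, E} and table 2 has {A, B, C, E, F}, leaving only D.
Round 4 already has {A, B, D, E} and table 6 already has {A, B, C}, so round 4, table 6 must be F.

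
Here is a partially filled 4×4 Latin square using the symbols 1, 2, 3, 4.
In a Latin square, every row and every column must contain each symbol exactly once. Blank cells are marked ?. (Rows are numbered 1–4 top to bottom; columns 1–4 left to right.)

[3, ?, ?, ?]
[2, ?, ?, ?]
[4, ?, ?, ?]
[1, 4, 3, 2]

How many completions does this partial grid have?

4

Row 1, column 2: eliminating its row and column leaves {1, 2}.
Row 1, column 3: eliminating its row and column leaves {1, 2, 4}.
Row 1, column 4: eliminating its row and column leaves {1, 4}.
Row 2, column 2: eliminating its row and column leaves {1, 3}.
Row 2, column 3: eliminating its row and column leaves {1, 4}.
Row 2, column 4: eliminating its row and column leaves {1, 3, 4}.
Row 3, column 2: eliminating its row and column leaves {1, 2, 3}.
Row 3, column 3: eliminating its row and column leaves {1, 2}.
Row 3, column 4: eliminating its row and column leaves {1, 3}.
Enumerating the assignments across these blanks that avoid any row or column repeat gives 4 completions.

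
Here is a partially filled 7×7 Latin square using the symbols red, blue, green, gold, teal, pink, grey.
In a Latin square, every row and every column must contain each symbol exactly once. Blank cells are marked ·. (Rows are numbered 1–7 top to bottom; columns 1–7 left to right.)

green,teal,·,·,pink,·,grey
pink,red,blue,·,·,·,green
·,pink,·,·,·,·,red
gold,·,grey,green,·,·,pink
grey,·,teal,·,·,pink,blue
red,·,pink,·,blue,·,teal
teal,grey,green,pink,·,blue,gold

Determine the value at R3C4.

Row 3, column 1: row 3 has {red, pink} and column 1 has {red, green, gold, teal, pink, grey}, leaving only blue.
Row 3, column 3: row 3 has {red, blue, pink} and column 3 has {blue, green, teal, pink, grey}, leaving only gold.
Row 1, column 3: row 1 has {green, teal, pink, grey} and column 3 has {blue, green, gold, teal, pink, grey}, leaving only red.
Row 1, column 6: row 1 has {red, green, teal, pink, grey} and column 6 has {blue, pink}, leaving only gold.
Row 1, column 4: row 1 has {red, green, gold, teal, pink, grey} and column 4 has {green, pink}, leaving only blue.
Row 4, column 2: row 4 has {green, gold, pink, grey} and column 2 has {red, teal, pink, grey}, leaving only blue.
Row 7, column 5: row 7 has {blue, green, gold, teal, pink, grey} and column 5 has {blue, pink}, leaving only red.
Row 4, column 5: row 4 has {blue, green, gold, pink, grey} and column 5 has {red, blue, pink}, leaving only teal.
Row 4, column 6: row 4 has {blue, green, gold, teal, pink, grey} and column 6 has {blue, gold, pink}, leaving only red.
Row 3, column 4 is narrowed to {teal, grey}.
If it were grey, then row 5, column 5 would be left with no valid symbol.
So row 3, column 4 must be teal.

teal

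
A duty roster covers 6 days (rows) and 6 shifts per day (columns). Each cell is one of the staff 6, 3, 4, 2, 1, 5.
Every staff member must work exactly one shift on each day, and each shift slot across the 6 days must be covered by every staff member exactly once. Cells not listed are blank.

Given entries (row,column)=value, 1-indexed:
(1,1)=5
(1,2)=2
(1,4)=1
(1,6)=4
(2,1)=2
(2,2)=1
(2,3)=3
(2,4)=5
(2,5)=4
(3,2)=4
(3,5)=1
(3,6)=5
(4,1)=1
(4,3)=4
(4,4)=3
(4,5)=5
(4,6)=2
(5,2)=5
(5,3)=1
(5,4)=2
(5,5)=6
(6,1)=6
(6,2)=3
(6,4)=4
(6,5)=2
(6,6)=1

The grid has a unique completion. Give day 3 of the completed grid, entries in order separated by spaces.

Day 3, shift 1: day 3 has {4, 1, 5} and shift 1 has {6, 2, 1, 5}, leaving only 3.
Day 3, shift 4: day 3 has {3, 4, 1, 5} and shift 4 has {3, 4, 2, 1, 5}, leaving only 6.
Day 3, shift 3: day 3 has {6, 3, 4, 1, 5} and shift 3 has {3, 4, 1}, leaving only 2.
So day 3 reads: 3 4 2 6 1 5.

3 4 2 6 1 5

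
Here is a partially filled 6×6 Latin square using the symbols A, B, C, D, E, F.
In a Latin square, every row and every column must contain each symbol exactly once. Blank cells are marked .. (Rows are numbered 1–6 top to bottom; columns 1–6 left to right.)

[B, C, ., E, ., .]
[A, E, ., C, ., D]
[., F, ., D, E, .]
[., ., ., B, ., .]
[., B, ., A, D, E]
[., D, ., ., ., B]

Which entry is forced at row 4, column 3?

Row 3, column 1: row 3 has {D, E, F} and column 1 has {A, B}, leaving only C.
Row 3, column 6: row 3 has {C, D, E, F} and column 6 has {B, D, E}, leaving only A.
Row 1, column 6: row 1 has {B, C, E} and column 6 has {A, B, D, E}, leaving only F.
Row 1, column 5: row 1 has {B, C, E, F} and column 5 has {D, E}, leaving only A.
Row 1, column 3: row 1 has {A, B, C, E, F} and column 3 has {}, leaving only D.
Row 3, column 3: row 3 has {A, C, D, E, F} and column 3 has {D}, leaving only B.
Row 2, column 3: row 2 has {A, C, D, E} and column 3 has {B, D}, leaving only F.
Row 2, column 5: row 2 has {A, C, D, E, F} and column 5 has {A, D, E}, leaving only B.
Row 4, column 2: row 4 has {B} and column 2 has {B, C, D, E, F}, leaving only A.
Row 4, column 6: row 4 has {A, B} and column 6 has {A, B, D, E, F}, leaving only C.
Row 4 already has {A, B, C} and column 3 already has {B, D, F}, so row 4, column 3 must be E.

E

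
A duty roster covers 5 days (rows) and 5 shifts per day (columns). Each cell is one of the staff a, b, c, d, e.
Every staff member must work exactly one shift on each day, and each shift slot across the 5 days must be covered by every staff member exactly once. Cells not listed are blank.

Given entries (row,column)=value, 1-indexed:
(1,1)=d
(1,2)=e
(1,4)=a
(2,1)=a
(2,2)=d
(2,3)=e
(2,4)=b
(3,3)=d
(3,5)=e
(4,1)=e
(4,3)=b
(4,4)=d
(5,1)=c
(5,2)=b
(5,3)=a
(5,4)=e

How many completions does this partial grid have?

Day 1, shift 3: eliminating its day and shift leaves {c}.
Day 1, shift 5: eliminating its day and shift leaves {b, c}.
Day 2, shift 5: eliminating its day and shift leaves {c}.
Day 3, shift 1: eliminating its day and shift leaves {b}.
Day 3, shift 2: eliminating its day and shift leaves {a, c}.
Day 3, shift 4: eliminating its day and shift leaves {c}.
Day 4, shift 2: eliminating its day and shift leaves {a, c}.
Day 4, shift 5: eliminating its day and shift leaves {a, c}.
Day 5, shift 5: eliminating its day and shift leaves {d}.
Only one assignment across all blanks avoids any day or shift repeat, giving 1 completion.

1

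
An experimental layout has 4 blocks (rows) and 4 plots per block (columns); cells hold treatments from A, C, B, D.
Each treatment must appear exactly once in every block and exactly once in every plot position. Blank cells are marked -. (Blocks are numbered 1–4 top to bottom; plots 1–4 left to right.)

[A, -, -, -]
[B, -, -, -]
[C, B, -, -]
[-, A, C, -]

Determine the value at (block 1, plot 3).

Block 4, plot 1: block 4 has {A, C} and plot 1 has {A, C, B}, leaving only D.
Block 4, plot 4: block 4 has {A, C, D} and plot 4 has {}, leaving only B.
Block 1, plot 3 is narrowed to {B, D}.
If it were D, then block 1, plot 4 would be left with no valid symbol.
So block 1, plot 3 must be B.

B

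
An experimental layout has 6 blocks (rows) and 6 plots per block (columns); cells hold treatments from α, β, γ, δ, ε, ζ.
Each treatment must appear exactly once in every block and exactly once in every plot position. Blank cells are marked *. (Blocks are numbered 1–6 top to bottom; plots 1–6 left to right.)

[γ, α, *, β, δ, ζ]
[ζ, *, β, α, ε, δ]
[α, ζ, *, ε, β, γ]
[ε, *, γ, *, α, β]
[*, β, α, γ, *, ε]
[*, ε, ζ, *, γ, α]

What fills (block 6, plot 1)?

β

Block 1, plot 3: block 1 has {α, β, γ, δ, ζ} and plot 3 has {α, β, γ, ζ}, leaving only ε.
Block 2, plot 2: block 2 has {α, β, δ, ε, ζ} and plot 2 has {α, β, ε, ζ}, leaving only γ.
Block 3, plot 3: block 3 has {α, β, γ, ε, ζ} and plot 3 has {α, β, γ, ε, ζ}, leaving only δ.
Block 4, plot 2: block 4 has {α, β, γ, ε} and plot 2 has {α, β, γ, ε, ζ}, leaving only δ.
Block 4, plot 4: block 4 has {α, β, γ, δ, ε} and plot 4 has {α, β, γ, ε}, leaving only ζ.
Block 5, plot 1: block 5 has {α, β, γ, ε} and plot 1 has {α, γ, ε, ζ}, leaving only δ.
Block 6 already has {α, γ, ε, ζ} and plot 1 already has {α, γ, δ, ε, ζ}, so block 6, plot 1 must be β.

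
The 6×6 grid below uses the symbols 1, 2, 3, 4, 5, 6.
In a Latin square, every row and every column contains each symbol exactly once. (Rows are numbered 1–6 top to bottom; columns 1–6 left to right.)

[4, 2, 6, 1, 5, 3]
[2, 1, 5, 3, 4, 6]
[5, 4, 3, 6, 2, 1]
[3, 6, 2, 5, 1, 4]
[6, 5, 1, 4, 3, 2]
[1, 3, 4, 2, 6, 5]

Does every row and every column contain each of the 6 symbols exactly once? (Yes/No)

Each row is a permutation of the 6 symbols, and so is each column.

Yes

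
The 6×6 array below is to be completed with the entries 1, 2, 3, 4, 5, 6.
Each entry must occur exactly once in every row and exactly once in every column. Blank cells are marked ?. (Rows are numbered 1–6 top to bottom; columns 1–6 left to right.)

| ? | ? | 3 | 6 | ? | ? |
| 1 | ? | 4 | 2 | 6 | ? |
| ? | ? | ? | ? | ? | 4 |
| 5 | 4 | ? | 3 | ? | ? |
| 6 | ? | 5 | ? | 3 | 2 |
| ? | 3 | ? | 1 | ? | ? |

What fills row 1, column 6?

Row 2, column 2: row 2 has {1, 2, 4, 6} and column 2 has {3, 4}, leaving only 5.
Row 2, column 6: row 2 has {1, 2, 4, 5, 6} and column 6 has {2, 4}, leaving only 3.
Row 3, column 4: row 3 has {4} and column 4 has {1, 2, 3, 6}, leaving only 5.
Row 5, column 2: row 5 has {2, 3, 5, 6} and column 2 has {3, 4, 5}, leaving only 1.
Row 1, column 2: row 1 has {3, 6} and column 2 has {1, 3, 4, 5}, leaving only 2.
Row 1, column 1: row 1 has {2, 3, 6} and column 1 has {1, 5, 6}, leaving only 4.
Row 3, column 2: row 3 has {4, 5} and column 2 has {1, 2, 3, 4, 5}, leaving only 6.
Row 5, column 4: row 5 has {1, 2, 3, 5, 6} and column 4 has {1, 2, 3, 5, 6}, leaving only 4.
Row 6, column 1: row 6 has {1, 3} and column 1 has {1, 4, 5, 6}, leaving only 2.
Row 3, column 1: row 3 has {4, 5, 6} and column 1 has {1, 2, 4, 5, 6}, leaving only 3.
Row 6, column 3: row 6 has {1, 2, 3} and column 3 has {3, 4, 5}, leaving only 6.
Row 6, column 6: row 6 has {1, 2, 3, 6} and column 6 has {2, 3, 4}, leaving only 5.
Row 1 already has {2, 3, 4, 6} and column 6 already has {2, 3, 4, 5}, so row 1, column 6 must be 1.

1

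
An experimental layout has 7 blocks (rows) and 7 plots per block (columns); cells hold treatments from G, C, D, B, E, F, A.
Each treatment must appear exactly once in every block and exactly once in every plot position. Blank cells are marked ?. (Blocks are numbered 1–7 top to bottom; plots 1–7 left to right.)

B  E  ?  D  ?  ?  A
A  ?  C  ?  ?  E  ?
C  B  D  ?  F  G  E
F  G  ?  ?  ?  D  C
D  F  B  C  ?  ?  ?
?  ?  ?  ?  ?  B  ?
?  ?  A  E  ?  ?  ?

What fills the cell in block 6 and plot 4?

F

Block 2, plot 2: block 2 has {C, E, A} and plot 2 has {G, B, E, F}, leaving only D.
Block 3, plot 4: block 3 has {G, C, D, B, E, F} and plot 4 has {C, D, E}, leaving only A.
Block 4, plot 3: block 4 has {G, C, D, F} and plot 3 has {C, D, B, A}, leaving only E.
Block 4, plot 4: block 4 has {G, C, D, E, F} and plot 4 has {C, D, E, A}, leaving only B.
Block 4, plot 5: block 4 has {G, C, D, B, E, F} and plot 5 has {F}, leaving only A.
Block 5, plot 6: block 5 has {C, D, B, F} and plot 6 has {G, D, B, E}, leaving only A.
Block 5, plot 7: block 5 has {C, D, B, F, A} and plot 7 has {C, E, A}, leaving only G.
Block 5, plot 5: block 5 has {G, C, D, B, F, A} and plot 5 has {F, A}, leaving only E.
Block 7, plot 1: block 7 has {E, A} and plot 1 has {C, D, B, F, A}, leaving only G.
Block 6, plot 1: block 6 has {B} and plot 1 has {G, C, D, B, F, A}, leaving only E.
Block 7, plot 2: block 7 has {G, E, A} and plot 2 has {G, D, B, E, F}, leaving only C.
Block 6, plot 2: block 6 has {B, E} and plot 2 has {G, C, D, B, E, F}, leaving only A.
Block 7, plot 6: block 7 has {G, C, E, A} and plot 6 has {G, D, B, E, A}, leaving only F.
Block 1, plot 6: block 1 has {D, B, E, A} and plot 6 has {G, D, B, E, F, A}, leaving only C.
Block 1, plot 5: block 1 has {C, D, B, E, A} and plot 5 has {E, F, A}, leaving only G.
Block 1, plot 3: block 1 has {G, C, D, B, E, A} and plot 3 has {C, D, B, E, A}, leaving only F.
Block 2, plot 5: block 2 has {C, D, E, A} and plot 5 has {G, E, F, A}, leaving only B.
Block 2, plot 7: block 2 has {C, D, B, E, A} and plot 7 has {G, C, E, A}, leaving only F.
Block 2, plot 4: block 2 has {C, D, B, E, F, A} and plot 4 has {C, D, B, E, A}, leaving only G.
Block 6 already has {B, E, A} and plot 4 already has {G, C, D, B, E, A}, so block 6, plot 4 must be F.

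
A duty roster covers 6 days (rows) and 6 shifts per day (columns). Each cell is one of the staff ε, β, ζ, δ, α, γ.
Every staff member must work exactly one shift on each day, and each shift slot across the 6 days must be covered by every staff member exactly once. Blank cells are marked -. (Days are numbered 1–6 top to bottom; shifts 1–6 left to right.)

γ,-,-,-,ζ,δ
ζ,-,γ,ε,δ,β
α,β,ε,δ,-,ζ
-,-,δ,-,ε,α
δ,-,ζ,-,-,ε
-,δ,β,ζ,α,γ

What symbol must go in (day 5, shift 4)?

α

Day 1, shift 3: day 1 has {ζ, δ, γ} and shift 3 has {ε, β, ζ, δ, γ}, leaving only α.
Day 1, shift 2: day 1 has {ζ, δ, α, γ} and shift 2 has {β, δ}, leaving only ε.
Day 1, shift 4: day 1 has {ε, ζ, δ, α, γ} and shift 4 has {ε, ζ, δ}, leaving only β.
Day 2, shift 2: day 2 has {ε, β, ζ, δ, γ} and shift 2 has {ε, β, δ}, leaving only α.
Day 3, shift 5: day 3 has {ε, β, ζ, δ, α} and shift 5 has {ε, ζ, δ, α}, leaving only γ.
Day 4, shift 1: day 4 has {ε, δ, α} and shift 1 has {ζ, δ, α, γ}, leaving only β.
Day 4, shift 4: day 4 has {ε, β, δ, α} and shift 4 has {ε, β, ζ, δ}, leaving only γ.
Day 5 already has {ε, ζ, δ} and shift 4 already has {ε, β, ζ, δ, γ}, so day 5, shift 4 must be α.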